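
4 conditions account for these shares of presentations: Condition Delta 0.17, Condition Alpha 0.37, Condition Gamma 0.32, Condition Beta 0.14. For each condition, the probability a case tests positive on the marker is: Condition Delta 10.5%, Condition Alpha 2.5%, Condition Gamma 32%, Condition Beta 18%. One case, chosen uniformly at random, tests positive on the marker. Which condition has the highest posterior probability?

Condition Gamma

Prior × likelihood for each hypothesis:
  Condition Delta: 0.17 × 0.105 = 0.01785
  Condition Alpha: 0.37 × 0.025 = 0.00925
  Condition Gamma: 0.32 × 0.32 = 0.1024
  Condition Beta: 0.14 × 0.18 = 0.0252
Total = 0.1547.
Largest term belongs to Condition Gamma, so Condition Gamma is most probable.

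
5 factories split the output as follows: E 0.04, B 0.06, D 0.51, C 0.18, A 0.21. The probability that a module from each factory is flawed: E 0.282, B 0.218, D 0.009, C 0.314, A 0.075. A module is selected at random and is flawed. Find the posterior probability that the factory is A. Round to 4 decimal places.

0.1556

Prior × likelihood for each hypothesis:
  E: 0.04 × 0.282 = 0.01128
  B: 0.06 × 0.218 = 0.01308
  D: 0.51 × 0.009 = 0.00459
  C: 0.18 × 0.314 = 0.05652
  A: 0.21 × 0.075 = 0.01575
Sum = 0.10122.
P(A | evidence) = 0.01575 / 0.10122 ≈ 0.1556.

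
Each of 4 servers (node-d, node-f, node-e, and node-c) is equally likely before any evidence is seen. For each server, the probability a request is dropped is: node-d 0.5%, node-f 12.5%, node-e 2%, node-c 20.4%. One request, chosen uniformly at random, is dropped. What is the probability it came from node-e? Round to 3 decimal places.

0.056

With a uniform prior (1/4 each), posterior ∝ likelihood:
  node-d: 0.005
  node-f: 0.125
  node-e: 0.02
  node-c: 0.204
Total = 0.354.
P(node-e | evidence) = 0.02 / 0.354 ≈ 0.056.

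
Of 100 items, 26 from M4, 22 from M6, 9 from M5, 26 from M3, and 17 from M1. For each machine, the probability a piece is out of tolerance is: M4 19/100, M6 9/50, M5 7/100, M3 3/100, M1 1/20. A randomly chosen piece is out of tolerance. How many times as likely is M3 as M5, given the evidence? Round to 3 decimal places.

1.238

Unnormalized posteriors (prior × likelihood):
  M4: 0.26 × 0.19 = 0.0494
  M6: 0.22 × 0.18 = 0.0396
  M5: 0.09 × 0.07 = 0.0063
  M3: 0.26 × 0.03 = 0.0078
  M1: 0.17 × 0.05 = 0.0085
Total = 0.1116.
The ratio is 0.0078 / 0.0063 (the normalizer cancels) = 1.238.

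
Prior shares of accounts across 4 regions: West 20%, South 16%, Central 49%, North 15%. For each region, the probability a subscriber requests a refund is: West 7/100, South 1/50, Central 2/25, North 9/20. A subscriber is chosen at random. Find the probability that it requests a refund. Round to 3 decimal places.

0.124

Compute prior × likelihood for every hypothesis:
  West: 0.2 × 0.07 = 0.014
  South: 0.16 × 0.02 = 0.0032
  Central: 0.49 × 0.08 = 0.0392
  North: 0.15 × 0.45 = 0.0675
P(refund) = 0.014 + 0.0032 + 0.0392 + 0.0675 = 0.1239 → 0.124.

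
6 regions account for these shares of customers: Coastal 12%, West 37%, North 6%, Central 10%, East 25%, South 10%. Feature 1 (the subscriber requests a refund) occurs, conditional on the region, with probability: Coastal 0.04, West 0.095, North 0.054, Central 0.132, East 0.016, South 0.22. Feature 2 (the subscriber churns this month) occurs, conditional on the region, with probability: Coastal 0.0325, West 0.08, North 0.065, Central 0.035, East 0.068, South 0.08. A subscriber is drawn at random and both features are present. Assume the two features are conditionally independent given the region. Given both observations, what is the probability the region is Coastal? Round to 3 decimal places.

Compute prior × likelihood for every hypothesis:
  Coastal: 0.12 × 0.04 × 0.0325 = 0.000156
  West: 0.37 × 0.095 × 0.08 = 0.002812
  North: 0.06 × 0.054 × 0.065 = 0.0002106
  Central: 0.1 × 0.132 × 0.035 = 0.000462
  East: 0.25 × 0.016 × 0.068 = 0.000272
  South: 0.1 × 0.22 × 0.08 = 0.00176
Sum = 0.0056726.
P(Coastal | evidence) = 0.000156 / 0.0056726 ≈ 0.028.

0.028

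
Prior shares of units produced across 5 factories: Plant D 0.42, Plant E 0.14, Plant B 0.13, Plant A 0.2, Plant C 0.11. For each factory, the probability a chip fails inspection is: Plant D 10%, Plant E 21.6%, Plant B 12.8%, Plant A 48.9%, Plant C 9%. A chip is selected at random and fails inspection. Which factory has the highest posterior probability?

Plant A

Prior × likelihood for each hypothesis:
  Plant D: 0.42 × 0.1 = 0.042
  Plant E: 0.14 × 0.216 = 0.03024
  Plant B: 0.13 × 0.128 = 0.01664
  Plant A: 0.2 × 0.489 = 0.0978
  Plant C: 0.11 × 0.09 = 0.0099
Sum = 0.19658.
Largest term belongs to Plant A, so Plant A is most probable.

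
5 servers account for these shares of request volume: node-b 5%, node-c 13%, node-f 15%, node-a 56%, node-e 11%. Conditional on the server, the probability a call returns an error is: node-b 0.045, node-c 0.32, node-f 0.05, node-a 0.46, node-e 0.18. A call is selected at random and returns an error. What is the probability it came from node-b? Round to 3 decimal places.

0.007

Unnormalized posteriors (prior × likelihood):
  node-b: 0.05 × 0.045 = 0.00225
  node-c: 0.13 × 0.32 = 0.0416
  node-f: 0.15 × 0.05 = 0.0075
  node-a: 0.56 × 0.46 = 0.2576
  node-e: 0.11 × 0.18 = 0.0198
Total = 0.32875.
P(node-b | evidence) = 0.00225 / 0.32875 ≈ 0.007.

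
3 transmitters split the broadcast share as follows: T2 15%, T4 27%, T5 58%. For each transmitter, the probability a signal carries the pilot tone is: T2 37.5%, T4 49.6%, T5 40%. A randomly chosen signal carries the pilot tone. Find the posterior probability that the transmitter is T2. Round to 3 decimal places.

By Bayes' rule, posterior ∝ prior × likelihood:
  T2: 0.15 × 0.375 = 0.05625
  T4: 0.27 × 0.496 = 0.13392
  T5: 0.58 × 0.4 = 0.232
Normalizing constant = 0.42217.
P(T2 | evidence) = 0.05625 / 0.42217 ≈ 0.133.

0.133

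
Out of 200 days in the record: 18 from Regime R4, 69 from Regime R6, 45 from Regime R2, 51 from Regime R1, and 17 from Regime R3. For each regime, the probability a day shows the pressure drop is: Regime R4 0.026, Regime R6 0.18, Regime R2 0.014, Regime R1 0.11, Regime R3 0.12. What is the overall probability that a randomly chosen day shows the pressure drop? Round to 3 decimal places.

Compute prior × likelihood for every hypothesis:
  Regime R4: 0.09 × 0.026 = 0.00234
  Regime R6: 0.345 × 0.18 = 0.0621
  Regime R2: 0.225 × 0.014 = 0.00315
  Regime R1: 0.255 × 0.11 = 0.02805
  Regime R3: 0.085 × 0.12 = 0.0102
P(drop) = 0.00234 + 0.0621 + 0.00315 + 0.02805 + 0.0102 = 0.10584 → 0.106.

0.106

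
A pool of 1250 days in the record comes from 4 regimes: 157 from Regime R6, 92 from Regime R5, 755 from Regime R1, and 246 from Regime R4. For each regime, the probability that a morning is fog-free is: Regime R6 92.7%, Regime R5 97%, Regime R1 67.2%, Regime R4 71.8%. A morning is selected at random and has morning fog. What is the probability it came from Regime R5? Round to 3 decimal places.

Taking complements, P(fog | each) = Regime R6 0.073, Regime R5 0.03, Regime R1 0.328, Regime R4 0.282.
Prior × likelihood for each hypothesis:
  Regime R6: 0.1256 × 0.073 = 0.0091688
  Regime R5: 0.0736 × 0.03 = 0.002208
  Regime R1: 0.604 × 0.328 = 0.198112
  Regime R4: 0.1968 × 0.282 = 0.0554976
Total = 0.2649864.
P(Regime R5 | evidence) = 0.002208 / 0.2649864 ≈ 0.008.

0.008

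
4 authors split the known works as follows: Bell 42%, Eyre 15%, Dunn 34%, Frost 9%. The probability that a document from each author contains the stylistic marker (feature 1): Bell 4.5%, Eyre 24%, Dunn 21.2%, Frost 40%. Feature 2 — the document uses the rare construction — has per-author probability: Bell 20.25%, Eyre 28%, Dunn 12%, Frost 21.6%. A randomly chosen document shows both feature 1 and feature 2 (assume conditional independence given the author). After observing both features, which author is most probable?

Eyre

Prior × likelihood for each hypothesis:
  Bell: 0.42 × 0.045 × 0.2025 = 0.00382725
  Eyre: 0.15 × 0.24 × 0.28 = 0.01008
  Dunn: 0.34 × 0.212 × 0.12 = 0.0086496
  Frost: 0.09 × 0.4 × 0.216 = 0.007776
Normalizing constant = 0.03033285.
Largest term belongs to Eyre, so Eyre is most probable.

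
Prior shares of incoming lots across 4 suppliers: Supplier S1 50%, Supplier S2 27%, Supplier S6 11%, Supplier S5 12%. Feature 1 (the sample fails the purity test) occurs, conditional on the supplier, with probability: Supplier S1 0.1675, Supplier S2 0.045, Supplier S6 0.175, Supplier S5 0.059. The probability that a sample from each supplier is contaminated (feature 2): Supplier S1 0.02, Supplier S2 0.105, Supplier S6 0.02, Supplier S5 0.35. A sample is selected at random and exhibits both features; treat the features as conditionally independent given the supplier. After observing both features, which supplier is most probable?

By Bayes' rule, posterior ∝ prior × likelihood:
  Supplier S1: 0.5 × 0.1675 × 0.02 = 0.001675
  Supplier S2: 0.27 × 0.045 × 0.105 = 0.00127575
  Supplier S6: 0.11 × 0.175 × 0.02 = 0.000385
  Supplier S5: 0.12 × 0.059 × 0.35 = 0.002478
Normalizing constant = 0.00581375.
Largest term belongs to Supplier S5, so Supplier S5 is most probable.

Supplier S5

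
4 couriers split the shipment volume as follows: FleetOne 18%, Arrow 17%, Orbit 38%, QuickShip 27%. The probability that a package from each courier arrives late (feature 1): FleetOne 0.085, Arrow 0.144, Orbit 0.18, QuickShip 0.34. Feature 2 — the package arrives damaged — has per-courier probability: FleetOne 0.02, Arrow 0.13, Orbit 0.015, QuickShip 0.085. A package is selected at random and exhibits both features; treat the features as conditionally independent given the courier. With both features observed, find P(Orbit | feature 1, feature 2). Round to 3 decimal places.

Unnormalized posteriors (prior × likelihood):
  FleetOne: 0.18 × 0.085 × 0.02 = 0.000306
  Arrow: 0.17 × 0.144 × 0.13 = 0.0031824
  Orbit: 0.38 × 0.18 × 0.015 = 0.001026
  QuickShip: 0.27 × 0.34 × 0.085 = 0.007803
Sum = 0.0123174.
P(Orbit | evidence) = 0.001026 / 0.0123174 ≈ 0.083.

0.083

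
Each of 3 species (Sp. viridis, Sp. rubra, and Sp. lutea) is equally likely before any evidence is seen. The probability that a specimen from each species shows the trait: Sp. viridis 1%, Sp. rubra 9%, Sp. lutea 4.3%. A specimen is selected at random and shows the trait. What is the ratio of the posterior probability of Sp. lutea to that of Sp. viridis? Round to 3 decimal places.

With a uniform prior (1/3 each), posterior ∝ likelihood:
  Sp. viridis: 0.01
  Sp. rubra: 0.09
  Sp. lutea: 0.043
Sum = 0.143.
The ratio is 0.043 / 0.01 (the normalizer cancels) = 4.300.

4.300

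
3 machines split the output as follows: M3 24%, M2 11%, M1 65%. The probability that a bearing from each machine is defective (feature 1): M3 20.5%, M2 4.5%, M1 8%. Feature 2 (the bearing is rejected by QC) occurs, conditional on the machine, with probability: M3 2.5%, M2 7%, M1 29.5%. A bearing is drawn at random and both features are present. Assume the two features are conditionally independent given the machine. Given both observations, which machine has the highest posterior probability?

Prior × likelihood for each hypothesis:
  M3: 0.24 × 0.205 × 0.025 = 0.00123
  M2: 0.11 × 0.045 × 0.07 = 0.0003465
  M1: 0.65 × 0.08 × 0.295 = 0.01534
Sum = 0.0169165.
Largest term belongs to M1, so M1 is most probable.

M1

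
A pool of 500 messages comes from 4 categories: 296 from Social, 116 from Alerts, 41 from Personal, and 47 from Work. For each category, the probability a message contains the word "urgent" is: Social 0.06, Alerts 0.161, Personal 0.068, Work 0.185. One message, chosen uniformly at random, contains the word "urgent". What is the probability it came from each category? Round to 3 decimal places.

Compute prior × likelihood for every hypothesis:
  Social: 0.592 × 0.06 = 0.03552
  Alerts: 0.232 × 0.161 = 0.037352
  Personal: 0.082 × 0.068 = 0.005576
  Work: 0.094 × 0.185 = 0.01739
Total = 0.095838.
P(Social | urgent-flag) = 0.03552/0.095838 ≈ 0.371
P(Alerts | urgent-flag) = 0.037352/0.095838 ≈ 0.390
P(Personal | urgent-flag) = 0.005576/0.095838 ≈ 0.058
P(Work | urgent-flag) = 0.01739/0.095838 ≈ 0.181

Social 0.371, Alerts 0.390, Personal 0.058, Work 0.181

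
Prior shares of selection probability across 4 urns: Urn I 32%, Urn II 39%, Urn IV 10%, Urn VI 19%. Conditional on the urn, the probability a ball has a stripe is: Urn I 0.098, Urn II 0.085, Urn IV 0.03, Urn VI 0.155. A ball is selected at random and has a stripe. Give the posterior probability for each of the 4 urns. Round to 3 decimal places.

By Bayes' rule, posterior ∝ prior × likelihood:
  Urn I: 0.32 × 0.098 = 0.03136
  Urn II: 0.39 × 0.085 = 0.03315
  Urn IV: 0.1 × 0.03 = 0.003
  Urn VI: 0.19 × 0.155 = 0.02945
Sum = 0.09696.
P(Urn I | striped) = 0.03136/0.09696 ≈ 0.323
P(Urn II | striped) = 0.03315/0.09696 ≈ 0.342
P(Urn IV | striped) = 0.003/0.09696 ≈ 0.031
P(Urn VI | striped) = 0.02945/0.09696 ≈ 0.304

Urn I 0.323, Urn II 0.342, Urn IV 0.031, Urn VI 0.304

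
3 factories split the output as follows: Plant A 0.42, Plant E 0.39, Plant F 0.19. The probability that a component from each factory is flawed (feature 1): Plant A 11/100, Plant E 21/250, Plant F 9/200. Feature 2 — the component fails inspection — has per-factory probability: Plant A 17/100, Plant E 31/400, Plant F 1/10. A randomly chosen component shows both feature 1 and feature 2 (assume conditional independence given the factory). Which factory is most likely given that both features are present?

Unnormalized posteriors (prior × likelihood):
  Plant A: 0.42 × 0.11 × 0.17 = 0.007854
  Plant E: 0.39 × 0.084 × 0.0775 = 0.0025389
  Plant F: 0.19 × 0.045 × 0.1 = 0.000855
Normalizing constant = 0.0112479.
Largest term belongs to Plant A, so Plant A is most probable.

Plant A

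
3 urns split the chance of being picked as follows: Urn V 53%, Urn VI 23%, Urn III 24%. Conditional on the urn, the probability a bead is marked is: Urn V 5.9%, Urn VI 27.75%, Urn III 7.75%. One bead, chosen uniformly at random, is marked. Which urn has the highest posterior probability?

Urn VI

Compute prior × likelihood for every hypothesis:
  Urn V: 0.53 × 0.059 = 0.03127
  Urn VI: 0.23 × 0.2775 = 0.063825
  Urn III: 0.24 × 0.0775 = 0.0186
Sum = 0.113695.
Largest term belongs to Urn VI, so Urn VI is most probable.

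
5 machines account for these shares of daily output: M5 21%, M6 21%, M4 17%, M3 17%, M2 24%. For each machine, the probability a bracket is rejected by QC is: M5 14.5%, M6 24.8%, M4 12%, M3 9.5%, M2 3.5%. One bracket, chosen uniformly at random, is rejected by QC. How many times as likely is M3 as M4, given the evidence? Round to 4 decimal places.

0.7917

By Bayes' rule, posterior ∝ prior × likelihood:
  M5: 0.21 × 0.145 = 0.03045
  M6: 0.21 × 0.248 = 0.05208
  M4: 0.17 × 0.12 = 0.0204
  M3: 0.17 × 0.095 = 0.01615
  M2: 0.24 × 0.035 = 0.0084
Total = 0.12748.
The ratio is 0.01615 / 0.0204 (the normalizer cancels) = 0.7917.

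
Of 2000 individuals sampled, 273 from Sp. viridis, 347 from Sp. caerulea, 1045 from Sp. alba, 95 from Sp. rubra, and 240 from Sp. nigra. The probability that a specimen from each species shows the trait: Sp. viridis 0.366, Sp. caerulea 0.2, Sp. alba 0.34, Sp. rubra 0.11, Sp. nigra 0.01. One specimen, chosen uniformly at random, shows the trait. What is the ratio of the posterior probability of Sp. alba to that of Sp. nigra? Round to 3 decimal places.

Unnormalized posteriors (prior × likelihood):
  Sp. viridis: 0.1365 × 0.366 = 0.049959
  Sp. caerulea: 0.1735 × 0.2 = 0.0347
  Sp. alba: 0.5225 × 0.34 = 0.17765
  Sp. rubra: 0.0475 × 0.11 = 0.005225
  Sp. nigra: 0.12 × 0.01 = 0.0012
Total = 0.268734.
The ratio is 0.17765 / 0.0012 (the normalizer cancels) = 148.042.

148.042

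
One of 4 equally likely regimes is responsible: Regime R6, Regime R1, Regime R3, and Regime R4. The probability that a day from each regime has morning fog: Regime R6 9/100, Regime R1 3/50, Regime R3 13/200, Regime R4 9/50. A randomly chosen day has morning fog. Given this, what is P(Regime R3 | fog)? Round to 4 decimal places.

0.1646

With a uniform prior (1/4 each), posterior ∝ likelihood:
  Regime R6: 0.09
  Regime R1: 0.06
  Regime R3: 0.065
  Regime R4: 0.18
Total = 0.395.
P(Regime R3 | evidence) = 0.065 / 0.395 ≈ 0.1646.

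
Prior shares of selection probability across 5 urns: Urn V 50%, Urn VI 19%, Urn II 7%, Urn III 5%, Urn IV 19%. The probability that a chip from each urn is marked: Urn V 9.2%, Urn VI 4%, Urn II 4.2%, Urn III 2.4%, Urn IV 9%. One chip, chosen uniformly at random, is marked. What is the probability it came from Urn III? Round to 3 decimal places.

0.016

Unnormalized posteriors (prior × likelihood):
  Urn V: 0.5 × 0.092 = 0.046
  Urn VI: 0.19 × 0.04 = 0.0076
  Urn II: 0.07 × 0.042 = 0.00294
  Urn III: 0.05 × 0.024 = 0.0012
  Urn IV: 0.19 × 0.09 = 0.0171
Normalizing constant = 0.07484.
P(Urn III | evidence) = 0.0012 / 0.07484 ≈ 0.016.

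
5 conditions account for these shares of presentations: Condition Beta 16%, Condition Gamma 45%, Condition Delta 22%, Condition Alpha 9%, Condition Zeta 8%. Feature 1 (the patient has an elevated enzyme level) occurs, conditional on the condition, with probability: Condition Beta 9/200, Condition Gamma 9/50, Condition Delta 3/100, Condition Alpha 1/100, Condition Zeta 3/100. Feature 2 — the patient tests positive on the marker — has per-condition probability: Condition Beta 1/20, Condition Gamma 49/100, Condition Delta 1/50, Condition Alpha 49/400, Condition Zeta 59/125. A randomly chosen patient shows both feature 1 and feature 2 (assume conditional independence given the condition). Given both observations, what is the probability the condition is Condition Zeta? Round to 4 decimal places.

By Bayes' rule, posterior ∝ prior × likelihood:
  Condition Beta: 0.16 × 0.045 × 0.05 = 0.00036
  Condition Gamma: 0.45 × 0.18 × 0.49 = 0.03969
  Condition Delta: 0.22 × 0.03 × 0.02 = 0.000132
  Condition Alpha: 0.09 × 0.01 × 0.1225 = 0.00011025
  Condition Zeta: 0.08 × 0.03 × 0.472 = 0.0011328
Sum = 0.04142505.
P(Condition Zeta | evidence) = 0.0011328 / 0.04142505 ≈ 0.0273.

0.0273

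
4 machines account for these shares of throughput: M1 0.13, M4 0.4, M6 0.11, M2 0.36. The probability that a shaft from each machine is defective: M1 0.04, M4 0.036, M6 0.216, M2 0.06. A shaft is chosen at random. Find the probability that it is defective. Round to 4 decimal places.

0.0650

Compute prior × likelihood for every hypothesis:
  M1: 0.13 × 0.04 = 0.0052
  M4: 0.4 × 0.036 = 0.0144
  M6: 0.11 × 0.216 = 0.02376
  M2: 0.36 × 0.06 = 0.0216
P(defective) = 0.0052 + 0.0144 + 0.02376 + 0.0216 = 0.06496 → 0.0650.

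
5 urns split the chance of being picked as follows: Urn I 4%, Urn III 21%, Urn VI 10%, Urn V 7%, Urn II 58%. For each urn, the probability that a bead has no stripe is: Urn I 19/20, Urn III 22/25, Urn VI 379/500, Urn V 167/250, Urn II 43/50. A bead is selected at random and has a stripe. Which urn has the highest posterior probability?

Taking complements, P(striped | each) = Urn I 0.05, Urn III 0.12, Urn VI 0.242, Urn V 0.332, Urn II 0.14.
Unnormalized posteriors (prior × likelihood):
  Urn I: 0.04 × 0.05 = 0.002
  Urn III: 0.21 × 0.12 = 0.0252
  Urn VI: 0.1 × 0.242 = 0.0242
  Urn V: 0.07 × 0.332 = 0.02324
  Urn II: 0.58 × 0.14 = 0.0812
Sum = 0.15584.
Largest term belongs to Urn II, so Urn II is most probable.

Urn II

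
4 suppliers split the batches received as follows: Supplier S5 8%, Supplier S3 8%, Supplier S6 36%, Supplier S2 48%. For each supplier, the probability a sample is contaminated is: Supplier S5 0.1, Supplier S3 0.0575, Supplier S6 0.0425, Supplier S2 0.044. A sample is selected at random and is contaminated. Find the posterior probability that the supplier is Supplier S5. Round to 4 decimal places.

0.1632

Prior × likelihood for each hypothesis:
  Supplier S5: 0.08 × 0.1 = 0.008
  Supplier S3: 0.08 × 0.0575 = 0.0046
  Supplier S6: 0.36 × 0.0425 = 0.0153
  Supplier S2: 0.48 × 0.044 = 0.02112
Normalizing constant = 0.04902.
P(Supplier S5 | evidence) = 0.008 / 0.04902 ≈ 0.1632.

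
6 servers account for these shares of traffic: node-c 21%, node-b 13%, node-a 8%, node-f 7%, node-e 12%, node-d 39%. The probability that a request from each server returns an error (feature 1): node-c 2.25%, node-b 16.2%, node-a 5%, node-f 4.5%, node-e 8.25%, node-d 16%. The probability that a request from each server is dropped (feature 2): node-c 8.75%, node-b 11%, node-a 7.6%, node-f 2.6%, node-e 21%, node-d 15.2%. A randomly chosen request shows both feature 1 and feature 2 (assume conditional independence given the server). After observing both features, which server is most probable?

Compute prior × likelihood for every hypothesis:
  node-c: 0.21 × 0.0225 × 0.0875 = 0.0004134375
  node-b: 0.13 × 0.162 × 0.11 = 0.0023166
  node-a: 0.08 × 0.05 × 0.076 = 0.000304
  node-f: 0.07 × 0.045 × 0.026 = 0.0000819
  node-e: 0.12 × 0.0825 × 0.21 = 0.002079
  node-d: 0.39 × 0.16 × 0.152 = 0.0094848
Normalizing constant = 0.0146797375.
Largest term belongs to node-d, so node-d is most probable.

node-d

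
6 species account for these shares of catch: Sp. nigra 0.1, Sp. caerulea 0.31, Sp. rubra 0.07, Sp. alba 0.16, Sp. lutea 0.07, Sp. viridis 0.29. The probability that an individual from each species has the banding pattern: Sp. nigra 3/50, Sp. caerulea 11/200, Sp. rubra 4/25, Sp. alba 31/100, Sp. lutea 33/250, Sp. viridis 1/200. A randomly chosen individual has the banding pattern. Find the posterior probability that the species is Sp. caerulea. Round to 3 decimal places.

0.180

By Bayes' rule, posterior ∝ prior × likelihood:
  Sp. nigra: 0.1 × 0.06 = 0.006
  Sp. caerulea: 0.31 × 0.055 = 0.01705
  Sp. rubra: 0.07 × 0.16 = 0.0112
  Sp. alba: 0.16 × 0.31 = 0.0496
  Sp. lutea: 0.07 × 0.132 = 0.00924
  Sp. viridis: 0.29 × 0.005 = 0.00145
Total = 0.09454.
P(Sp. caerulea | evidence) = 0.01705 / 0.09454 ≈ 0.180.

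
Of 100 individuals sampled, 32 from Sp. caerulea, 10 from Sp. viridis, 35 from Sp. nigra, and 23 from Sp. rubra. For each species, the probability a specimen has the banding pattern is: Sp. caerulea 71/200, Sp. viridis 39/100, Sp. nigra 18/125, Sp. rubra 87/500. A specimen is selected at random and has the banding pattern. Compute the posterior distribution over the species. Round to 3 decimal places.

By Bayes' rule, posterior ∝ prior × likelihood:
  Sp. caerulea: 0.32 × 0.355 = 0.1136
  Sp. viridis: 0.1 × 0.39 = 0.039
  Sp. nigra: 0.35 × 0.144 = 0.0504
  Sp. rubra: 0.23 × 0.174 = 0.04002
Normalizing constant = 0.24302.
P(Sp. caerulea | banded) = 0.1136/0.24302 ≈ 0.467
P(Sp. viridis | banded) = 0.039/0.24302 ≈ 0.160
P(Sp. nigra | banded) = 0.0504/0.24302 ≈ 0.207
P(Sp. rubra | banded) = 0.04002/0.24302 ≈ 0.165
(Check: 0.467+0.160+0.207+0.165 = 0.999.)

Sp. caerulea 0.467, Sp. viridis 0.160, Sp. nigra 0.207, Sp. rubra 0.165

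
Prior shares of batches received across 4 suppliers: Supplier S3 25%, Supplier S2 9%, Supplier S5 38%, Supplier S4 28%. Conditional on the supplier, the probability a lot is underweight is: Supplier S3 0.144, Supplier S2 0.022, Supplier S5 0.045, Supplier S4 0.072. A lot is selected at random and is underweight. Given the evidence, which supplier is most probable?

Supplier S3

Unnormalized posteriors (prior × likelihood):
  Supplier S3: 0.25 × 0.144 = 0.036
  Supplier S2: 0.09 × 0.022 = 0.00198
  Supplier S5: 0.38 × 0.045 = 0.0171
  Supplier S4: 0.28 × 0.072 = 0.02016
Normalizing constant = 0.07524.
Largest term belongs to Supplier S3, so Supplier S3 is most probable.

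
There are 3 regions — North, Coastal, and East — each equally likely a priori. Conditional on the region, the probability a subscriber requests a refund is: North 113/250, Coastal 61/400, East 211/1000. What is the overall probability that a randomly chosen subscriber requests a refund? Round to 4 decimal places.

With a uniform prior (1/3 each), posterior ∝ likelihood:
  North: 0.452
  Coastal: 0.1525
  East: 0.211
P(refund) = (1/3) × (0.452 + 0.1525 + 0.211) = 0.8155/3 ≈ 0.2718.

0.2718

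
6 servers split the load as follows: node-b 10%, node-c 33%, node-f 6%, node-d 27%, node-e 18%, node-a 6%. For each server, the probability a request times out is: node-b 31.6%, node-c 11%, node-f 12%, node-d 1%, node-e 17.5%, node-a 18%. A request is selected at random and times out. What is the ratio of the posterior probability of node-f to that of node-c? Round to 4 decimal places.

0.1983

By Bayes' rule, posterior ∝ prior × likelihood:
  node-b: 0.1 × 0.316 = 0.0316
  node-c: 0.33 × 0.11 = 0.0363
  node-f: 0.06 × 0.12 = 0.0072
  node-d: 0.27 × 0.01 = 0.0027
  node-e: 0.18 × 0.175 = 0.0315
  node-a: 0.06 × 0.18 = 0.0108
Normalizing constant = 0.1201.
The ratio is 0.0072 / 0.0363 (the normalizer cancels) = 0.1983.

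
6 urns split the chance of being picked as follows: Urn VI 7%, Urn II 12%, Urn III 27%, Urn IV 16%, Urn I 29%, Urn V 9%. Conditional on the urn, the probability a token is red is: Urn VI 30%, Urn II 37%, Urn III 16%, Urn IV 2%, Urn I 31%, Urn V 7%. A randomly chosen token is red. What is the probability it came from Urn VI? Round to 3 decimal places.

Prior × likelihood for each hypothesis:
  Urn VI: 0.07 × 0.3 = 0.021
  Urn II: 0.12 × 0.37 = 0.0444
  Urn III: 0.27 × 0.16 = 0.0432
  Urn IV: 0.16 × 0.02 = 0.0032
  Urn I: 0.29 × 0.31 = 0.0899
  Urn V: 0.09 × 0.07 = 0.0063
Normalizing constant = 0.208.
P(Urn VI | evidence) = 0.021 / 0.208 ≈ 0.101.

0.101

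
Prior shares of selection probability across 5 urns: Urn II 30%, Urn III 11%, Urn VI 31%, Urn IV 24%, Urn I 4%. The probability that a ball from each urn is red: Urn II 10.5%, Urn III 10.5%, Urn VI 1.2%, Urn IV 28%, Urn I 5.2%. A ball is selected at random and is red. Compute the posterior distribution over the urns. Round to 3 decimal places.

Urn II 0.271, Urn III 0.100, Urn VI 0.032, Urn IV 0.579, Urn I 0.018

Unnormalized posteriors (prior × likelihood):
  Urn II: 0.3 × 0.105 = 0.0315
  Urn III: 0.11 × 0.105 = 0.01155
  Urn VI: 0.31 × 0.012 = 0.00372
  Urn IV: 0.24 × 0.28 = 0.0672
  Urn I: 0.04 × 0.052 = 0.00208
Total = 0.11605.
P(Urn II | red) = 0.0315/0.11605 ≈ 0.271
P(Urn III | red) = 0.01155/0.11605 ≈ 0.100
P(Urn VI | red) = 0.00372/0.11605 ≈ 0.032
P(Urn IV | red) = 0.0672/0.11605 ≈ 0.579
P(Urn I | red) = 0.00208/0.11605 ≈ 0.018
(Check: 0.271+0.100+0.032+0.579+0.018 = 1.000.)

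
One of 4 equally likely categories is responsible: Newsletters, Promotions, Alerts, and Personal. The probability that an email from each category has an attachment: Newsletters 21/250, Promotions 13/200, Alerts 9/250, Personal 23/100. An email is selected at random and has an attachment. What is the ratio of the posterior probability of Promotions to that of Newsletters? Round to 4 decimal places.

With a uniform prior (1/4 each), posterior ∝ likelihood:
  Newsletters: 0.084
  Promotions: 0.065
  Alerts: 0.036
  Personal: 0.23
Total = 0.415.
The ratio is 0.065 / 0.084 (the normalizer cancels) = 0.7738.

0.7738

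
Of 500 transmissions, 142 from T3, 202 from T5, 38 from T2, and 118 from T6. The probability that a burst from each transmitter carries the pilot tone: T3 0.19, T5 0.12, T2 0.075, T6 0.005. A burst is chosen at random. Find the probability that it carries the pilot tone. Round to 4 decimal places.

0.1093

Unnormalized posteriors (prior × likelihood):
  T3: 0.284 × 0.19 = 0.05396
  T5: 0.404 × 0.12 = 0.04848
  T2: 0.076 × 0.075 = 0.0057
  T6: 0.236 × 0.005 = 0.00118
P(pilot) = 0.05396 + 0.04848 + 0.0057 + 0.00118 = 0.10932 → 0.1093.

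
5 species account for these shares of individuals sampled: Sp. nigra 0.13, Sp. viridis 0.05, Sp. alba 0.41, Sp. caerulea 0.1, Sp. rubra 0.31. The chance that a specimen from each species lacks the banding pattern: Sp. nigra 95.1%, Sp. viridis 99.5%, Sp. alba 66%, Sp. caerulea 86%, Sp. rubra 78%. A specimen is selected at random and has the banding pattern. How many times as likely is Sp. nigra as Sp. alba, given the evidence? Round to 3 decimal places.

Taking complements, P(banded | each) = Sp. nigra 0.049, Sp. viridis 0.005, Sp. alba 0.34, Sp. caerulea 0.14, Sp. rubra 0.22.
Prior × likelihood for each hypothesis:
  Sp. nigra: 0.13 × 0.049 = 0.00637
  Sp. viridis: 0.05 × 0.005 = 0.00025
  Sp. alba: 0.41 × 0.34 = 0.1394
  Sp. caerulea: 0.1 × 0.14 = 0.014
  Sp. rubra: 0.31 × 0.22 = 0.0682
Normalizing constant = 0.22822.
The ratio is 0.00637 / 0.1394 (the normalizer cancels) = 0.046.

0.046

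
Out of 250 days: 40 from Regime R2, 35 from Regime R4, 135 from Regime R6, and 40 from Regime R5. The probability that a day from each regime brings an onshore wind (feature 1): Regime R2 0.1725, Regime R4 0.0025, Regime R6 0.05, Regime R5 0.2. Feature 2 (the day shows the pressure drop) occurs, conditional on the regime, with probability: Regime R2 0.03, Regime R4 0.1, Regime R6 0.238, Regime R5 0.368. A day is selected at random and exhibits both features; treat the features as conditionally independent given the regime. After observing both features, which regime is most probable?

Compute prior × likelihood for every hypothesis:
  Regime R2: 0.16 × 0.1725 × 0.03 = 0.000828
  Regime R4: 0.14 × 0.0025 × 0.1 = 0.000035
  Regime R6: 0.54 × 0.05 × 0.238 = 0.006426
  Regime R5: 0.16 × 0.2 × 0.368 = 0.011776
Total = 0.019065.
Largest term belongs to Regime R5, so Regime R5 is most probable.

Regime R5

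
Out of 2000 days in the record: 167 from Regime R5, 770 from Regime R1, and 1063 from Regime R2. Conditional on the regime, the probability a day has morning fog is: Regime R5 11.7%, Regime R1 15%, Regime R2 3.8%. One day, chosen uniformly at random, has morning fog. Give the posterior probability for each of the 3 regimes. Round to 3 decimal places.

Regime R5 0.111, Regime R1 0.658, Regime R2 0.230

Prior × likelihood for each hypothesis:
  Regime R5: 0.0835 × 0.117 = 0.0097695
  Regime R1: 0.385 × 0.15 = 0.05775
  Regime R2: 0.5315 × 0.038 = 0.020197
Total = 0.0877165.
P(Regime R5 | fog) = 0.0097695/0.0877165 ≈ 0.111
P(Regime R1 | fog) = 0.05775/0.0877165 ≈ 0.658
P(Regime R2 | fog) = 0.020197/0.0877165 ≈ 0.230
(Check: 0.111+0.658+0.230 = 0.999.)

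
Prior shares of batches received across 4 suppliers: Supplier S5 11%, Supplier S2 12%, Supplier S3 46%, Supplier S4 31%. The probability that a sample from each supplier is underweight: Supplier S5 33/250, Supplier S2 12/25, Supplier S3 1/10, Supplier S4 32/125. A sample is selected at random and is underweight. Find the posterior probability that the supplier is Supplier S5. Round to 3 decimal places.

Unnormalized posteriors (prior × likelihood):
  Supplier S5: 0.11 × 0.132 = 0.01452
  Supplier S2: 0.12 × 0.48 = 0.0576
  Supplier S3: 0.46 × 0.1 = 0.046
  Supplier S4: 0.31 × 0.256 = 0.07936
Sum = 0.19748.
P(Supplier S5 | evidence) = 0.01452 / 0.19748 ≈ 0.074.

0.074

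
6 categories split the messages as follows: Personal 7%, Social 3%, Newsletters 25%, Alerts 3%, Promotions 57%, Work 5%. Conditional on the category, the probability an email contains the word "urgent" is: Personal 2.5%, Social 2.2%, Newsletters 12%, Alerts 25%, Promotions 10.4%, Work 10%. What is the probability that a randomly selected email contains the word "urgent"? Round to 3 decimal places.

0.104

By Bayes' rule, posterior ∝ prior × likelihood:
  Personal: 0.07 × 0.025 = 0.00175
  Social: 0.03 × 0.022 = 0.00066
  Newsletters: 0.25 × 0.12 = 0.03
  Alerts: 0.03 × 0.25 = 0.0075
  Promotions: 0.57 × 0.104 = 0.05928
  Work: 0.05 × 0.1 = 0.005
P(urgent-flag) = 0.00175 + 0.00066 + 0.03 + 0.0075 + 0.05928 + 0.005 = 0.10419 → 0.104.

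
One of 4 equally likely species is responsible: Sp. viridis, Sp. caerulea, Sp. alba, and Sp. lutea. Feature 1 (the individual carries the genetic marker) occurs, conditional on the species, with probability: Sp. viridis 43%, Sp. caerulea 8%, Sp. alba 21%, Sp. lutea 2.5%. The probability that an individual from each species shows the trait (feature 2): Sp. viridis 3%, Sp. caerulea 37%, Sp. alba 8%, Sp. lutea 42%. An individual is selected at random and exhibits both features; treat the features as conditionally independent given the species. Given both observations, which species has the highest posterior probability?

With a uniform prior (1/4 each), posterior ∝ likelihood:
  Sp. viridis: 0.43 × 0.03 = 0.0129
  Sp. caerulea: 0.08 × 0.37 = 0.0296
  Sp. alba: 0.21 × 0.08 = 0.0168
  Sp. lutea: 0.025 × 0.42 = 0.0105
Normalizing constant = 0.0698.
Largest term belongs to Sp. caerulea, so Sp. caerulea is most probable.

Sp. caerulea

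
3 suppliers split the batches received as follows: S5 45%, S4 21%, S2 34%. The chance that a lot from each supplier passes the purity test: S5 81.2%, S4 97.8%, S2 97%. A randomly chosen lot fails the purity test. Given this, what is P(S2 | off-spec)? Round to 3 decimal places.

Taking complements, P(off-spec | each) = S5 0.188, S4 0.022, S2 0.03.
Compute prior × likelihood for every hypothesis:
  S5: 0.45 × 0.188 = 0.0846
  S4: 0.21 × 0.022 = 0.00462
  S2: 0.34 × 0.03 = 0.0102
Total = 0.09942.
P(S2 | evidence) = 0.0102 / 0.09942 ≈ 0.103.

0.103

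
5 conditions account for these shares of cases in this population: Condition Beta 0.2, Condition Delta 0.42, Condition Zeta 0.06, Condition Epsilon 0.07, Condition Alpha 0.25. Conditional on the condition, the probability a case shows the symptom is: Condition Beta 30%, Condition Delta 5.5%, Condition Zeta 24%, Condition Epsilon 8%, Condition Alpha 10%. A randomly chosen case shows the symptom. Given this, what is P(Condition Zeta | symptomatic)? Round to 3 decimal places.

0.112

Prior × likelihood for each hypothesis:
  Condition Beta: 0.2 × 0.3 = 0.06
  Condition Delta: 0.42 × 0.055 = 0.0231
  Condition Zeta: 0.06 × 0.24 = 0.0144
  Condition Epsilon: 0.07 × 0.08 = 0.0056
  Condition Alpha: 0.25 × 0.1 = 0.025
Sum = 0.1281.
P(Condition Zeta | evidence) = 0.0144 / 0.1281 ≈ 0.112.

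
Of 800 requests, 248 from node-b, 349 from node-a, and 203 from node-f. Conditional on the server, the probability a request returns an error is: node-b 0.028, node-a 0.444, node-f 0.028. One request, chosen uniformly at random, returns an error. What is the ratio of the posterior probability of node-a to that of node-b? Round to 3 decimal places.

Prior × likelihood for each hypothesis:
  node-b: 0.31 × 0.028 = 0.00868
  node-a: 0.43625 × 0.444 = 0.193695
  node-f: 0.25375 × 0.028 = 0.007105
Sum = 0.20948.
The ratio is 0.193695 / 0.00868 (the normalizer cancels) = 22.315.

22.315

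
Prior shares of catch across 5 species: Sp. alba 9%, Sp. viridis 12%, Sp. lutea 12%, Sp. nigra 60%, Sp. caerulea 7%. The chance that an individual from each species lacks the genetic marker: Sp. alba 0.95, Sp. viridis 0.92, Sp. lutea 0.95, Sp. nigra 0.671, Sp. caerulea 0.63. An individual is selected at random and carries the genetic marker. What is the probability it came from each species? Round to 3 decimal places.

Sp. alba 0.018, Sp. viridis 0.039, Sp. lutea 0.025, Sp. nigra 0.811, Sp. caerulea 0.106

Taking complements, P(marker | each) = Sp. alba 0.05, Sp. viridis 0.08, Sp. lutea 0.05, Sp. nigra 0.329, Sp. caerulea 0.37.
By Bayes' rule, posterior ∝ prior × likelihood:
  Sp. alba: 0.09 × 0.05 = 0.0045
  Sp. viridis: 0.12 × 0.08 = 0.0096
  Sp. lutea: 0.12 × 0.05 = 0.006
  Sp. nigra: 0.6 × 0.329 = 0.1974
  Sp. caerulea: 0.07 × 0.37 = 0.0259
Normalizing constant = 0.2434.
P(Sp. alba | marker) = 0.0045/0.2434 ≈ 0.018
P(Sp. viridis | marker) = 0.0096/0.2434 ≈ 0.039
P(Sp. lutea | marker) = 0.006/0.2434 ≈ 0.025
P(Sp. nigra | marker) = 0.1974/0.2434 ≈ 0.811
P(Sp. caerulea | marker) = 0.0259/0.2434 ≈ 0.106
(Check: 0.018+0.039+0.025+0.811+0.106 = 0.999.)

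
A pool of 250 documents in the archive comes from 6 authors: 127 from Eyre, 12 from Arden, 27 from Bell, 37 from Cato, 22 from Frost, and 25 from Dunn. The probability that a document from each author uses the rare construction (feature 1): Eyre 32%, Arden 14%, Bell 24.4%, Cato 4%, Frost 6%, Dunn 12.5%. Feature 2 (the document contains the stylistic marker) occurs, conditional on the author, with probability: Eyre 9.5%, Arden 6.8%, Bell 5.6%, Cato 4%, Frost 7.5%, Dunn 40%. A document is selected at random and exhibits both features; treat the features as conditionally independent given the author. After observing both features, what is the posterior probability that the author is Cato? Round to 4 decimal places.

Prior × likelihood for each hypothesis:
  Eyre: 0.508 × 0.32 × 0.095 = 0.0154432
  Arden: 0.048 × 0.14 × 0.068 = 0.00045696
  Bell: 0.108 × 0.244 × 0.056 = 0.001475712
  Cato: 0.148 × 0.04 × 0.04 = 0.0002368
  Frost: 0.088 × 0.06 × 0.075 = 0.000396
  Dunn: 0.1 × 0.125 × 0.4 = 0.005
Normalizing constant = 0.023008672.
P(Cato | evidence) = 0.0002368 / 0.023008672 ≈ 0.0103.

0.0103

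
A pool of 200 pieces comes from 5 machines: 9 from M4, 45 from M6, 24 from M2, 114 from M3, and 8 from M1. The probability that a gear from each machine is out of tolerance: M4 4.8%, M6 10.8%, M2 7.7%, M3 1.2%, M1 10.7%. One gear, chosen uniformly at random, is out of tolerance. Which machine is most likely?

By Bayes' rule, posterior ∝ prior × likelihood:
  M4: 0.045 × 0.048 = 0.00216
  M6: 0.225 × 0.108 = 0.0243
  M2: 0.12 × 0.077 = 0.00924
  M3: 0.57 × 0.012 = 0.00684
  M1: 0.04 × 0.107 = 0.00428
Sum = 0.04682.
Largest term belongs to M6, so M6 is most probable.

M6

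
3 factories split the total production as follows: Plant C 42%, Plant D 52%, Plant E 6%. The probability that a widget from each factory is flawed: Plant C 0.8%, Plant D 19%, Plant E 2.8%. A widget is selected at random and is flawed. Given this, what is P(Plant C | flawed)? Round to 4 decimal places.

0.0324

Compute prior × likelihood for every hypothesis:
  Plant C: 0.42 × 0.008 = 0.00336
  Plant D: 0.52 × 0.19 = 0.0988
  Plant E: 0.06 × 0.028 = 0.00168
Total = 0.10384.
P(Plant C | evidence) = 0.00336 / 0.10384 ≈ 0.0324.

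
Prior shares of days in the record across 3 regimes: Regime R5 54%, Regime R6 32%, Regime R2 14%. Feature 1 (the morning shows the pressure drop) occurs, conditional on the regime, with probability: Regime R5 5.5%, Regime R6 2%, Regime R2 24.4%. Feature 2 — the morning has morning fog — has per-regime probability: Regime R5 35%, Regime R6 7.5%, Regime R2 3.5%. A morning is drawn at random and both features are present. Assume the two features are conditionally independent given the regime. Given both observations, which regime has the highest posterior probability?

Regime R5

By Bayes' rule, posterior ∝ prior × likelihood:
  Regime R5: 0.54 × 0.055 × 0.35 = 0.010395
  Regime R6: 0.32 × 0.02 × 0.075 = 0.00048
  Regime R2: 0.14 × 0.244 × 0.035 = 0.0011956
Total = 0.0120706.
Largest term belongs to Regime R5, so Regime R5 is most probable.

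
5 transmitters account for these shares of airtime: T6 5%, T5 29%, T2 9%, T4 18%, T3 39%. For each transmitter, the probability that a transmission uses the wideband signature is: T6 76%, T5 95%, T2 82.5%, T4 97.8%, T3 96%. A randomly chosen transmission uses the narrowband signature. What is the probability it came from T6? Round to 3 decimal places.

0.194

Taking complements, P(narrowband | each) = T6 0.24, T5 0.05, T2 0.175, T4 0.022, T3 0.04.
Prior × likelihood for each hypothesis:
  T6: 0.05 × 0.24 = 0.012
  T5: 0.29 × 0.05 = 0.0145
  T2: 0.09 × 0.175 = 0.01575
  T4: 0.18 × 0.022 = 0.00396
  T3: 0.39 × 0.04 = 0.0156
Normalizing constant = 0.06181.
P(T6 | evidence) = 0.012 / 0.06181 ≈ 0.194.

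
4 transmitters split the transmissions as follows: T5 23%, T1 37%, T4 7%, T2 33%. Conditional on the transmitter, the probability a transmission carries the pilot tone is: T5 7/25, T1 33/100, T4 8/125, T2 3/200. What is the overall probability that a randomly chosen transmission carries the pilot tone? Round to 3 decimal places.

0.196

Compute prior × likelihood for every hypothesis:
  T5: 0.23 × 0.28 = 0.0644
  T1: 0.37 × 0.33 = 0.1221
  T4: 0.07 × 0.064 = 0.00448
  T2: 0.33 × 0.015 = 0.00495
P(pilot) = 0.0644 + 0.1221 + 0.00448 + 0.00495 = 0.19593 → 0.196.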